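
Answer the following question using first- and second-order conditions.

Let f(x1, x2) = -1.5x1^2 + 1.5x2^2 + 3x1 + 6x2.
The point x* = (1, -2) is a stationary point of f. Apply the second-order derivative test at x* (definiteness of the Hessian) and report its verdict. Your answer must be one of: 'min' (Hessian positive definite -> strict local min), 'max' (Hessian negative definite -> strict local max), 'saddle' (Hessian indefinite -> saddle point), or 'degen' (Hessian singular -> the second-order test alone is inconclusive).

Compute the Hessian H = grad^2 f:
  H = [[-3, 0], [0, 3]]
Verify stationarity: grad f(x*) = H x* + g = (0, 0).
Eigenvalues of H: -3, 3.
Eigenvalues have mixed signs, so H is indefinite -> x* is a saddle point.

saddle


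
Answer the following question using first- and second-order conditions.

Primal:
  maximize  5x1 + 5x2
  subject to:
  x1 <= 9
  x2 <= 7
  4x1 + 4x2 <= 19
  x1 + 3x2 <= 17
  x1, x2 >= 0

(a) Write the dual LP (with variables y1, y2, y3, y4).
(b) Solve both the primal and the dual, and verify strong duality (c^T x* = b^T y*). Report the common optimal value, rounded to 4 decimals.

The standard primal-dual pair for 'max c^T x s.t. A x <= b, x >= 0' is:
  Dual:  min b^T y  s.t.  A^T y >= c,  y >= 0.

So the dual LP is:
  minimize  9y1 + 7y2 + 19y3 + 17y4
  subject to:
    y1 + 4y3 + y4 >= 5
    y2 + 4y3 + 3y4 >= 5
    y1, y2, y3, y4 >= 0

Solving the primal: x* = (4.75, 0).
  primal value c^T x* = 23.75.
Solving the dual: y* = (0, 0, 1.25, 0).
  dual value b^T y* = 23.75.
Strong duality: c^T x* = b^T y*. Confirmed.

23.75


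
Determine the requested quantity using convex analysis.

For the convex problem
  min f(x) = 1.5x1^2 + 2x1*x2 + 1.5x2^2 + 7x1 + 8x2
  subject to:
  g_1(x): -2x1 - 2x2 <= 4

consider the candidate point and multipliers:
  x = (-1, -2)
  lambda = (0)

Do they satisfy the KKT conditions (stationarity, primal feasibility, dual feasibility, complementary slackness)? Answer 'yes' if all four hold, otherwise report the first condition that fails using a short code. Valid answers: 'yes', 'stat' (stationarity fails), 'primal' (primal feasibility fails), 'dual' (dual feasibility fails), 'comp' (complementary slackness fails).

Gradient of f: grad f(x) = Q x + c = (0, 0)
Constraint values g_i(x) = a_i^T x - b_i:
  g_1((-1, -2)) = 2
Stationarity residual: grad f(x) + sum_i lambda_i a_i = (0, 0)
  -> stationarity OK
Primal feasibility (all g_i <= 0): FAILS
Dual feasibility (all lambda_i >= 0): OK
Complementary slackness (lambda_i * g_i(x) = 0 for all i): OK

Verdict: the first failing condition is primal_feasibility -> primal.

primal


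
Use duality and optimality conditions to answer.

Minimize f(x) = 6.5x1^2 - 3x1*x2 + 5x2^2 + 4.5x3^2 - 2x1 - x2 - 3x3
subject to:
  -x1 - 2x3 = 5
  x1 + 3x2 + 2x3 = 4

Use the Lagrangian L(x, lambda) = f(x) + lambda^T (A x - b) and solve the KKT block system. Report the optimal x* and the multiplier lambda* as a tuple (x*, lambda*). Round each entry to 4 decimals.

Form the Lagrangian:
  L(x, lambda) = (1/2) x^T Q x + c^T x + lambda^T (A x - b)
Stationarity (grad_x L = 0): Q x + c + A^T lambda = 0.
Primal feasibility: A x = b.

This gives the KKT block system:
  [ Q   A^T ] [ x     ]   [-c ]
  [ A    0  ] [ lambda ] = [ b ]

Solving the linear system:
  x*      = (-0.1148, 3, -2.4426)
  lambda* = (-22.2732, -9.7814)
  f(x*)   = 77.5246

x* = (-0.1148, 3, -2.4426), lambda* = (-22.2732, -9.7814)


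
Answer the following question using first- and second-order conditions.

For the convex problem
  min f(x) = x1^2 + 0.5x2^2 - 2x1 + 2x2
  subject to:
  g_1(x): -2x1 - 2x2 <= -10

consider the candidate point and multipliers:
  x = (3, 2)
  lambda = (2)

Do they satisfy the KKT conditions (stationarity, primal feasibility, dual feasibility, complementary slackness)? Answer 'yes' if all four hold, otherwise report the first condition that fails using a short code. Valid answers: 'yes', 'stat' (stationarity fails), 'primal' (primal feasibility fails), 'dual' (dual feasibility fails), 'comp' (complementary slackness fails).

Gradient of f: grad f(x) = Q x + c = (4, 4)
Constraint values g_i(x) = a_i^T x - b_i:
  g_1((3, 2)) = 0
Stationarity residual: grad f(x) + sum_i lambda_i a_i = (0, 0)
  -> stationarity OK
Primal feasibility (all g_i <= 0): OK
Dual feasibility (all lambda_i >= 0): OK
Complementary slackness (lambda_i * g_i(x) = 0 for all i): OK

Verdict: yes, KKT holds.

yes


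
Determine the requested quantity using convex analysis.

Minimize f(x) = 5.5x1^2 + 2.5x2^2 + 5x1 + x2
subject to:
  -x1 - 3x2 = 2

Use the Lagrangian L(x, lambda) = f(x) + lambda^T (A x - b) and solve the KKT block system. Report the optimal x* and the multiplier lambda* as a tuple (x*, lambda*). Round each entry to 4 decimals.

Form the Lagrangian:
  L(x, lambda) = (1/2) x^T Q x + c^T x + lambda^T (A x - b)
Stationarity (grad_x L = 0): Q x + c + A^T lambda = 0.
Primal feasibility: A x = b.

This gives the KKT block system:
  [ Q   A^T ] [ x     ]   [-c ]
  [ A    0  ] [ lambda ] = [ b ]

Solving the linear system:
  x*      = (-0.5, -0.5)
  lambda* = (-0.5)
  f(x*)   = -1

x* = (-0.5, -0.5), lambda* = (-0.5)


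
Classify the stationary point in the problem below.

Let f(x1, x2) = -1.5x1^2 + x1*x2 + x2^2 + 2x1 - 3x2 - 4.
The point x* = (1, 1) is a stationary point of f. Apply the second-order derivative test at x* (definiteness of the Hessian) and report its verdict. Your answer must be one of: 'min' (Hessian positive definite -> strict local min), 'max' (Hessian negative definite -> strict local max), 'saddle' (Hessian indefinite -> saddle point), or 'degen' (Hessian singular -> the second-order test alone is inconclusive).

Compute the Hessian H = grad^2 f:
  H = [[-3, 1], [1, 2]]
Verify stationarity: grad f(x*) = H x* + g = (0, 0).
Eigenvalues of H: -3.1926, 2.1926.
Eigenvalues have mixed signs, so H is indefinite -> x* is a saddle point.

saddle


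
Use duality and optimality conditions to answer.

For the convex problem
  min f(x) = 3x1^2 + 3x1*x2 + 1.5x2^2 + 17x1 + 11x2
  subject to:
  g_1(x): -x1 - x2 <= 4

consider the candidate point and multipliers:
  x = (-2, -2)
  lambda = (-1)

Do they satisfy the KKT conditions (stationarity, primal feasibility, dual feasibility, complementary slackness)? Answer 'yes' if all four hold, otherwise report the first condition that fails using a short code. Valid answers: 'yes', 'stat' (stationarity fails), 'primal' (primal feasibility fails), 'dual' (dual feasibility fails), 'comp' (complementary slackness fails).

Gradient of f: grad f(x) = Q x + c = (-1, -1)
Constraint values g_i(x) = a_i^T x - b_i:
  g_1((-2, -2)) = 0
Stationarity residual: grad f(x) + sum_i lambda_i a_i = (0, 0)
  -> stationarity OK
Primal feasibility (all g_i <= 0): OK
Dual feasibility (all lambda_i >= 0): FAILS
Complementary slackness (lambda_i * g_i(x) = 0 for all i): OK

Verdict: the first failing condition is dual_feasibility -> dual.

dual


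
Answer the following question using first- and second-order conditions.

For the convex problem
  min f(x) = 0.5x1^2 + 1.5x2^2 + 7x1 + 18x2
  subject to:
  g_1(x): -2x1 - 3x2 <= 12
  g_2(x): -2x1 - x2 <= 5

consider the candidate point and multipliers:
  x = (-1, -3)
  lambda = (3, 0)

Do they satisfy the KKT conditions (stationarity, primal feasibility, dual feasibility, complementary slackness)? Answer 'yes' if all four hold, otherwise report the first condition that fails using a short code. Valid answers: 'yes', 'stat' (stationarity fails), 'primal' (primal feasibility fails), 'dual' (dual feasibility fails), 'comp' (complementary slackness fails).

Gradient of f: grad f(x) = Q x + c = (6, 9)
Constraint values g_i(x) = a_i^T x - b_i:
  g_1((-1, -3)) = -1
  g_2((-1, -3)) = 0
Stationarity residual: grad f(x) + sum_i lambda_i a_i = (0, 0)
  -> stationarity OK
Primal feasibility (all g_i <= 0): OK
Dual feasibility (all lambda_i >= 0): OK
Complementary slackness (lambda_i * g_i(x) = 0 for all i): FAILS

Verdict: the first failing condition is complementary_slackness -> comp.

comp


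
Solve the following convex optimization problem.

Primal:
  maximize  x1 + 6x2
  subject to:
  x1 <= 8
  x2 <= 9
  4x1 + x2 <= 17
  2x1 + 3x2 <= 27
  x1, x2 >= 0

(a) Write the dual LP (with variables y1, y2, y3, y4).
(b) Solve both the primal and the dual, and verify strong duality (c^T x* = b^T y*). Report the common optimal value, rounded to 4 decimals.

The standard primal-dual pair for 'max c^T x s.t. A x <= b, x >= 0' is:
  Dual:  min b^T y  s.t.  A^T y >= c,  y >= 0.

So the dual LP is:
  minimize  8y1 + 9y2 + 17y3 + 27y4
  subject to:
    y1 + 4y3 + 2y4 >= 1
    y2 + y3 + 3y4 >= 6
    y1, y2, y3, y4 >= 0

Solving the primal: x* = (0, 9).
  primal value c^T x* = 54.
Solving the dual: y* = (0, 4.5, 0, 0.5).
  dual value b^T y* = 54.
Strong duality: c^T x* = b^T y*. Confirmed.

54


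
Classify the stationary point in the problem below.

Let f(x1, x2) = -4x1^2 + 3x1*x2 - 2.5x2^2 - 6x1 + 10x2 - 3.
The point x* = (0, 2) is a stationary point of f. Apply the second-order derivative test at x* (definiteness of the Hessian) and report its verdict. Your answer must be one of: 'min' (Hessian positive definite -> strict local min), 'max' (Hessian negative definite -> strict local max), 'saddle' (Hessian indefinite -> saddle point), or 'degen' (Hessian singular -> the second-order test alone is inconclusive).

Compute the Hessian H = grad^2 f:
  H = [[-8, 3], [3, -5]]
Verify stationarity: grad f(x*) = H x* + g = (0, 0).
Eigenvalues of H: -9.8541, -3.1459.
Both eigenvalues < 0, so H is negative definite -> x* is a strict local max.

max


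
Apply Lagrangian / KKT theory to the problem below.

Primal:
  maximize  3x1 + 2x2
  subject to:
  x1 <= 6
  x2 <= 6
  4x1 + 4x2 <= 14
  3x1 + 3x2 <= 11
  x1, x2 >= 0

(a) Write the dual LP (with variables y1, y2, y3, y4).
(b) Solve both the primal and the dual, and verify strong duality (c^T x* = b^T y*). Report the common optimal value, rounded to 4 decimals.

The standard primal-dual pair for 'max c^T x s.t. A x <= b, x >= 0' is:
  Dual:  min b^T y  s.t.  A^T y >= c,  y >= 0.

So the dual LP is:
  minimize  6y1 + 6y2 + 14y3 + 11y4
  subject to:
    y1 + 4y3 + 3y4 >= 3
    y2 + 4y3 + 3y4 >= 2
    y1, y2, y3, y4 >= 0

Solving the primal: x* = (3.5, 0).
  primal value c^T x* = 10.5.
Solving the dual: y* = (0, 0, 0.75, 0).
  dual value b^T y* = 10.5.
Strong duality: c^T x* = b^T y*. Confirmed.

10.5


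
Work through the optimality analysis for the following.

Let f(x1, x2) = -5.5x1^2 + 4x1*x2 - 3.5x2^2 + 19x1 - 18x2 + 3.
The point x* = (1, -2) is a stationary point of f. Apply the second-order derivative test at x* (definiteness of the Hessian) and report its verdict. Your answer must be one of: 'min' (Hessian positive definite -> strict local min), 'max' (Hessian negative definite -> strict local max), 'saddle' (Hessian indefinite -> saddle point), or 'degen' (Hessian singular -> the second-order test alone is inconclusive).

Compute the Hessian H = grad^2 f:
  H = [[-11, 4], [4, -7]]
Verify stationarity: grad f(x*) = H x* + g = (0, 0).
Eigenvalues of H: -13.4721, -4.5279.
Both eigenvalues < 0, so H is negative definite -> x* is a strict local max.

max


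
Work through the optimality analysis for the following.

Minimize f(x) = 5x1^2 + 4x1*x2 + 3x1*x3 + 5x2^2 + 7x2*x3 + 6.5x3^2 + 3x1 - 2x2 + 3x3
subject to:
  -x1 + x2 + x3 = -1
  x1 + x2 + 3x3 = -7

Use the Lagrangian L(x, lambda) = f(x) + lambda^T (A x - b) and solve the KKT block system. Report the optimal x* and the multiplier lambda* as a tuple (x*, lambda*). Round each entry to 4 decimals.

Form the Lagrangian:
  L(x, lambda) = (1/2) x^T Q x + c^T x + lambda^T (A x - b)
Stationarity (grad_x L = 0): Q x + c + A^T lambda = 0.
Primal feasibility: A x = b.

This gives the KKT block system:
  [ Q   A^T ] [ x     ]   [-c ]
  [ A    0  ] [ lambda ] = [ b ]

Solving the linear system:
  x*      = (-0.4, 1.2, -2.6)
  lambda* = (2.9, 6.9)
  f(x*)   = 19.9

x* = (-0.4, 1.2, -2.6), lambda* = (2.9, 6.9)


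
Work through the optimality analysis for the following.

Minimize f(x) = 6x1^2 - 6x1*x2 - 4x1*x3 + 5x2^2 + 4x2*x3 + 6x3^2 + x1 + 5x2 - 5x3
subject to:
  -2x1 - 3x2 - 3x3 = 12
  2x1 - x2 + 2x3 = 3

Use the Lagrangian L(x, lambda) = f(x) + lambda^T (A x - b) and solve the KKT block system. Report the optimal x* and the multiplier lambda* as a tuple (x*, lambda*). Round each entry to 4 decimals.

Form the Lagrangian:
  L(x, lambda) = (1/2) x^T Q x + c^T x + lambda^T (A x - b)
Stationarity (grad_x L = 0): Q x + c + A^T lambda = 0.
Primal feasibility: A x = b.

This gives the KKT block system:
  [ Q   A^T ] [ x     ]   [-c ]
  [ A    0  ] [ lambda ] = [ b ]

Solving the linear system:
  x*      = (-1.5313, -4.007, 1.0278)
  lambda* = (-5.1233, -6.4006)
  f(x*)   = 26.9878

x* = (-1.5313, -4.007, 1.0278), lambda* = (-5.1233, -6.4006)


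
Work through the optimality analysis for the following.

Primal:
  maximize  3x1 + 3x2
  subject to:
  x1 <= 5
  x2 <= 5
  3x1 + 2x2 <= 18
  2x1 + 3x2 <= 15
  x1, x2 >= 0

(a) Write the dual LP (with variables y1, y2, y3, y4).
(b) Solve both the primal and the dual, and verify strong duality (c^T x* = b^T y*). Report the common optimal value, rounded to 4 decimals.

The standard primal-dual pair for 'max c^T x s.t. A x <= b, x >= 0' is:
  Dual:  min b^T y  s.t.  A^T y >= c,  y >= 0.

So the dual LP is:
  minimize  5y1 + 5y2 + 18y3 + 15y4
  subject to:
    y1 + 3y3 + 2y4 >= 3
    y2 + 2y3 + 3y4 >= 3
    y1, y2, y3, y4 >= 0

Solving the primal: x* = (4.8, 1.8).
  primal value c^T x* = 19.8.
Solving the dual: y* = (0, 0, 0.6, 0.6).
  dual value b^T y* = 19.8.
Strong duality: c^T x* = b^T y*. Confirmed.

19.8


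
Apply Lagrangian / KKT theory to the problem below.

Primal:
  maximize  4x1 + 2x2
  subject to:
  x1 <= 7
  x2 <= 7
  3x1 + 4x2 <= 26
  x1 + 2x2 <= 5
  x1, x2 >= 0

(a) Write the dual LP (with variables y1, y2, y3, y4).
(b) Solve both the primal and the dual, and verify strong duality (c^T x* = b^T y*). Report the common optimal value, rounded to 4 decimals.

The standard primal-dual pair for 'max c^T x s.t. A x <= b, x >= 0' is:
  Dual:  min b^T y  s.t.  A^T y >= c,  y >= 0.

So the dual LP is:
  minimize  7y1 + 7y2 + 26y3 + 5y4
  subject to:
    y1 + 3y3 + y4 >= 4
    y2 + 4y3 + 2y4 >= 2
    y1, y2, y3, y4 >= 0

Solving the primal: x* = (5, 0).
  primal value c^T x* = 20.
Solving the dual: y* = (0, 0, 0, 4).
  dual value b^T y* = 20.
Strong duality: c^T x* = b^T y*. Confirmed.

20


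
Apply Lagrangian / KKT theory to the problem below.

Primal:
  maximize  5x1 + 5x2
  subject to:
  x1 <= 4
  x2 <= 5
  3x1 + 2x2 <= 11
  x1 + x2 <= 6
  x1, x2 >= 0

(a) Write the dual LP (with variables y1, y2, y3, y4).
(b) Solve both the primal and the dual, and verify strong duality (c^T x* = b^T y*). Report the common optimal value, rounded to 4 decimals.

The standard primal-dual pair for 'max c^T x s.t. A x <= b, x >= 0' is:
  Dual:  min b^T y  s.t.  A^T y >= c,  y >= 0.

So the dual LP is:
  minimize  4y1 + 5y2 + 11y3 + 6y4
  subject to:
    y1 + 3y3 + y4 >= 5
    y2 + 2y3 + y4 >= 5
    y1, y2, y3, y4 >= 0

Solving the primal: x* = (0.3333, 5).
  primal value c^T x* = 26.6667.
Solving the dual: y* = (0, 1.6667, 1.6667, 0).
  dual value b^T y* = 26.6667.
Strong duality: c^T x* = b^T y*. Confirmed.

26.6667


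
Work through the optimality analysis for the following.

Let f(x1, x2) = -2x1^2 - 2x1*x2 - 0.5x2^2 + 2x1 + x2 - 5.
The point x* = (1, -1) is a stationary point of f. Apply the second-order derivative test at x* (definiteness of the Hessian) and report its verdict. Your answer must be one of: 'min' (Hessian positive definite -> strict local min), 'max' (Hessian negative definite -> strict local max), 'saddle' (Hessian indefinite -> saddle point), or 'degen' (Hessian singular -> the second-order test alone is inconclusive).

Compute the Hessian H = grad^2 f:
  H = [[-4, -2], [-2, -1]]
Verify stationarity: grad f(x*) = H x* + g = (0, 0).
Eigenvalues of H: -5, 0.
H has a zero eigenvalue (singular; negative semidefinite but not definite), so H is neither positive definite, negative definite, nor indefinite. The second-order test alone is inconclusive -> degen.
(Indeed, f is constant along the null direction of H through x*, so x* is not a strict local extremum.)

degen


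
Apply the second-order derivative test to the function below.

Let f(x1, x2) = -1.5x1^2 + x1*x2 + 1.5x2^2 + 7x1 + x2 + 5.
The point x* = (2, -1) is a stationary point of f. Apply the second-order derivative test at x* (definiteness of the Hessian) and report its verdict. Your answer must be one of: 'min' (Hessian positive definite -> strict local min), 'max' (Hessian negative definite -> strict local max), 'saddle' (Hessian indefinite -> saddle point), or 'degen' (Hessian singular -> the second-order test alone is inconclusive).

Compute the Hessian H = grad^2 f:
  H = [[-3, 1], [1, 3]]
Verify stationarity: grad f(x*) = H x* + g = (0, 0).
Eigenvalues of H: -3.1623, 3.1623.
Eigenvalues have mixed signs, so H is indefinite -> x* is a saddle point.

saddle


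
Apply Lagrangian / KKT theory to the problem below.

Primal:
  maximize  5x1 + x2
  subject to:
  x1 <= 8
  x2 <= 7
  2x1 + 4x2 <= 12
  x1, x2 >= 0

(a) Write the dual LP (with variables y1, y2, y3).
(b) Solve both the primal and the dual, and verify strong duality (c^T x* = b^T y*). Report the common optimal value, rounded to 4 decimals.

The standard primal-dual pair for 'max c^T x s.t. A x <= b, x >= 0' is:
  Dual:  min b^T y  s.t.  A^T y >= c,  y >= 0.

So the dual LP is:
  minimize  8y1 + 7y2 + 12y3
  subject to:
    y1 + 2y3 >= 5
    y2 + 4y3 >= 1
    y1, y2, y3 >= 0

Solving the primal: x* = (6, 0).
  primal value c^T x* = 30.
Solving the dual: y* = (0, 0, 2.5).
  dual value b^T y* = 30.
Strong duality: c^T x* = b^T y*. Confirmed.

30


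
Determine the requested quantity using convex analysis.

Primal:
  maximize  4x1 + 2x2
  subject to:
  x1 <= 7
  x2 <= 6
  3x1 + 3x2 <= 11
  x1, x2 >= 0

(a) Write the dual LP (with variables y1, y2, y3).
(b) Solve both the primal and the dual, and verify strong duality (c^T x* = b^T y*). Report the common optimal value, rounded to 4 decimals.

The standard primal-dual pair for 'max c^T x s.t. A x <= b, x >= 0' is:
  Dual:  min b^T y  s.t.  A^T y >= c,  y >= 0.

So the dual LP is:
  minimize  7y1 + 6y2 + 11y3
  subject to:
    y1 + 3y3 >= 4
    y2 + 3y3 >= 2
    y1, y2, y3 >= 0

Solving the primal: x* = (3.6667, 0).
  primal value c^T x* = 14.6667.
Solving the dual: y* = (0, 0, 1.3333).
  dual value b^T y* = 14.6667.
Strong duality: c^T x* = b^T y*. Confirmed.

14.6667


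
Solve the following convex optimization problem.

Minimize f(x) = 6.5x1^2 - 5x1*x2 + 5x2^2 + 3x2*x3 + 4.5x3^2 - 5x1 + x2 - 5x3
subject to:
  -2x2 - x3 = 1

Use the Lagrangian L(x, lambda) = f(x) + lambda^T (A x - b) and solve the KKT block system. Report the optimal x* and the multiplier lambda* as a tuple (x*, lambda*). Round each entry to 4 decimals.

Form the Lagrangian:
  L(x, lambda) = (1/2) x^T Q x + c^T x + lambda^T (A x - b)
Stationarity (grad_x L = 0): Q x + c + A^T lambda = 0.
Primal feasibility: A x = b.

This gives the KKT block system:
  [ Q   A^T ] [ x     ]   [-c ]
  [ A    0  ] [ lambda ] = [ b ]

Solving the linear system:
  x*      = (0.0959, -0.7506, 0.5012)
  lambda* = (-2.741)
  f(x*)   = -0.4976

x* = (0.0959, -0.7506, 0.5012), lambda* = (-2.741)


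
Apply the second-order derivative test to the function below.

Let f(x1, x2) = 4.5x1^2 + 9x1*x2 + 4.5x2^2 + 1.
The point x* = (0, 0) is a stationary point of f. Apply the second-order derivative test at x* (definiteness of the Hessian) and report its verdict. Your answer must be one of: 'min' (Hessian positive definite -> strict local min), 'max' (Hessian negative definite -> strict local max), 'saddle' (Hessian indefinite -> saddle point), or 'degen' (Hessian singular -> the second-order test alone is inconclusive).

Compute the Hessian H = grad^2 f:
  H = [[9, 9], [9, 9]]
Verify stationarity: grad f(x*) = H x* + g = (0, 0).
Eigenvalues of H: 0, 18.
H has a zero eigenvalue (singular; positive semidefinite but not definite), so H is neither positive definite, negative definite, nor indefinite. The second-order test alone is inconclusive -> degen.
(Indeed, f is constant along the null direction of H through x*, so x* is not a strict local extremum.)

degen


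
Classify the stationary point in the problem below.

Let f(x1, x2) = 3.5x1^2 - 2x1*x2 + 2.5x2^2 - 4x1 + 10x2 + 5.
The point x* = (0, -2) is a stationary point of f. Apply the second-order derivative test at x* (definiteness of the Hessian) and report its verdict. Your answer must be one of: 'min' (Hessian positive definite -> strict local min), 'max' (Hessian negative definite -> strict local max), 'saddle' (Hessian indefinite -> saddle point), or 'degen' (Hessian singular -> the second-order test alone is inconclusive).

Compute the Hessian H = grad^2 f:
  H = [[7, -2], [-2, 5]]
Verify stationarity: grad f(x*) = H x* + g = (0, 0).
Eigenvalues of H: 3.7639, 8.2361.
Both eigenvalues > 0, so H is positive definite -> x* is a strict local min.

min


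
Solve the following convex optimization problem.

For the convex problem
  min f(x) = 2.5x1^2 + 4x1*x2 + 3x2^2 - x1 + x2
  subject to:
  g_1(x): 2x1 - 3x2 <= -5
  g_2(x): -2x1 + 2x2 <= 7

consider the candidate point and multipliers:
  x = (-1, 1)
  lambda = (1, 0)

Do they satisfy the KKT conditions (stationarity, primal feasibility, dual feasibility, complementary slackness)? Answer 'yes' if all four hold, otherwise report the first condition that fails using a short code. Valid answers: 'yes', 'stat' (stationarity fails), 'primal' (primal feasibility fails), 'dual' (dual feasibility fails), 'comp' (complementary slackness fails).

Gradient of f: grad f(x) = Q x + c = (-2, 3)
Constraint values g_i(x) = a_i^T x - b_i:
  g_1((-1, 1)) = 0
  g_2((-1, 1)) = -3
Stationarity residual: grad f(x) + sum_i lambda_i a_i = (0, 0)
  -> stationarity OK
Primal feasibility (all g_i <= 0): OK
Dual feasibility (all lambda_i >= 0): OK
Complementary slackness (lambda_i * g_i(x) = 0 for all i): OK

Verdict: yes, KKT holds.

yes


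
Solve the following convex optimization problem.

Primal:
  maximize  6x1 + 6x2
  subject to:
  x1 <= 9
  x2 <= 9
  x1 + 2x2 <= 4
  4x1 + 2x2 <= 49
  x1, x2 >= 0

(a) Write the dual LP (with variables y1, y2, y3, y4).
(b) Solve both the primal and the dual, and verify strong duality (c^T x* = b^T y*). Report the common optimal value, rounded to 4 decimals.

The standard primal-dual pair for 'max c^T x s.t. A x <= b, x >= 0' is:
  Dual:  min b^T y  s.t.  A^T y >= c,  y >= 0.

So the dual LP is:
  minimize  9y1 + 9y2 + 4y3 + 49y4
  subject to:
    y1 + y3 + 4y4 >= 6
    y2 + 2y3 + 2y4 >= 6
    y1, y2, y3, y4 >= 0

Solving the primal: x* = (4, 0).
  primal value c^T x* = 24.
Solving the dual: y* = (0, 0, 6, 0).
  dual value b^T y* = 24.
Strong duality: c^T x* = b^T y*. Confirmed.

24


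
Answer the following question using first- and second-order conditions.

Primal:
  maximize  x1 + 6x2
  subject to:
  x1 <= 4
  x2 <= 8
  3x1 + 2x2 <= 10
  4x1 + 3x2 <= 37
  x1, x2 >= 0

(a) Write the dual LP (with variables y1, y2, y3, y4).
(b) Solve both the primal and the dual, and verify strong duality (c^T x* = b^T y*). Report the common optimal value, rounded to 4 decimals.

The standard primal-dual pair for 'max c^T x s.t. A x <= b, x >= 0' is:
  Dual:  min b^T y  s.t.  A^T y >= c,  y >= 0.

So the dual LP is:
  minimize  4y1 + 8y2 + 10y3 + 37y4
  subject to:
    y1 + 3y3 + 4y4 >= 1
    y2 + 2y3 + 3y4 >= 6
    y1, y2, y3, y4 >= 0

Solving the primal: x* = (0, 5).
  primal value c^T x* = 30.
Solving the dual: y* = (0, 0, 3, 0).
  dual value b^T y* = 30.
Strong duality: c^T x* = b^T y*. Confirmed.

30


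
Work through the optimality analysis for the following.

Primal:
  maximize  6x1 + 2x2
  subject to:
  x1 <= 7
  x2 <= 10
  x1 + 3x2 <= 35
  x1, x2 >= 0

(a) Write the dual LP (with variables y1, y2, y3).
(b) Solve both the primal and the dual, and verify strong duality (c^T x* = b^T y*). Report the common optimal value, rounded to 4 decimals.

The standard primal-dual pair for 'max c^T x s.t. A x <= b, x >= 0' is:
  Dual:  min b^T y  s.t.  A^T y >= c,  y >= 0.

So the dual LP is:
  minimize  7y1 + 10y2 + 35y3
  subject to:
    y1 + y3 >= 6
    y2 + 3y3 >= 2
    y1, y2, y3 >= 0

Solving the primal: x* = (7, 9.3333).
  primal value c^T x* = 60.6667.
Solving the dual: y* = (5.3333, 0, 0.6667).
  dual value b^T y* = 60.6667.
Strong duality: c^T x* = b^T y*. Confirmed.

60.6667


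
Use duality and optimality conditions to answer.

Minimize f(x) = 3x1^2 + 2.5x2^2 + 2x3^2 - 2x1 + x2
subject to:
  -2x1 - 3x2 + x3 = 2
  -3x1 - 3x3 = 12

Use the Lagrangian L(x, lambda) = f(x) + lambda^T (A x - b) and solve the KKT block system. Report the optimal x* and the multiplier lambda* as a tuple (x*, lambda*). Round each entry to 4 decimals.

Form the Lagrangian:
  L(x, lambda) = (1/2) x^T Q x + c^T x + lambda^T (A x - b)
Stationarity (grad_x L = 0): Q x + c + A^T lambda = 0.
Primal feasibility: A x = b.

This gives the KKT block system:
  [ Q   A^T ] [ x     ]   [-c ]
  [ A    0  ] [ lambda ] = [ b ]

Solving the linear system:
  x*      = (-1.5333, -0.4667, -2.4667)
  lambda* = (-0.4444, -3.437)
  f(x*)   = 22.3667

x* = (-1.5333, -0.4667, -2.4667), lambda* = (-0.4444, -3.437)


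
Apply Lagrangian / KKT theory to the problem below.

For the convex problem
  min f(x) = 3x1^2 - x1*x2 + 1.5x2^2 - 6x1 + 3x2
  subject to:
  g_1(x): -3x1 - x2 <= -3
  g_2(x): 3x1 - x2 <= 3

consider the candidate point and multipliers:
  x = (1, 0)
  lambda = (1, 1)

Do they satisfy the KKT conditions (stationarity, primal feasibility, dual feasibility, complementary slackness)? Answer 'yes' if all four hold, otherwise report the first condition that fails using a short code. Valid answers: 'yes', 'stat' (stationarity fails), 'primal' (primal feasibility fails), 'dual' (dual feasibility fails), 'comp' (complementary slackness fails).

Gradient of f: grad f(x) = Q x + c = (0, 2)
Constraint values g_i(x) = a_i^T x - b_i:
  g_1((1, 0)) = 0
  g_2((1, 0)) = 0
Stationarity residual: grad f(x) + sum_i lambda_i a_i = (0, 0)
  -> stationarity OK
Primal feasibility (all g_i <= 0): OK
Dual feasibility (all lambda_i >= 0): OK
Complementary slackness (lambda_i * g_i(x) = 0 for all i): OK

Verdict: yes, KKT holds.

yes


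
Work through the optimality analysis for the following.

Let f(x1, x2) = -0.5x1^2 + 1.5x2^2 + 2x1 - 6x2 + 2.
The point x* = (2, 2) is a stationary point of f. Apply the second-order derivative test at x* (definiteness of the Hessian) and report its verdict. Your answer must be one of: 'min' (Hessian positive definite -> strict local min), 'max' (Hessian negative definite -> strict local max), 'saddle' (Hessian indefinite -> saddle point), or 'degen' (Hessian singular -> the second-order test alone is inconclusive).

Compute the Hessian H = grad^2 f:
  H = [[-1, 0], [0, 3]]
Verify stationarity: grad f(x*) = H x* + g = (0, 0).
Eigenvalues of H: -1, 3.
Eigenvalues have mixed signs, so H is indefinite -> x* is a saddle point.

saddle


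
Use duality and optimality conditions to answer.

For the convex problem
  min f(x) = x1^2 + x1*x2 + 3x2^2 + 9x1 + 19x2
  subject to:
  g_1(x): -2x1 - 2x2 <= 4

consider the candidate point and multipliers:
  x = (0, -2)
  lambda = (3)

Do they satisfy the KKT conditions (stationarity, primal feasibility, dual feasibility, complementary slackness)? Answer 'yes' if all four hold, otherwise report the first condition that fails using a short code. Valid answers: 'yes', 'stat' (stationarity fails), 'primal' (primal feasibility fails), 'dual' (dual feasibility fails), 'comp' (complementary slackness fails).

Gradient of f: grad f(x) = Q x + c = (7, 7)
Constraint values g_i(x) = a_i^T x - b_i:
  g_1((0, -2)) = 0
Stationarity residual: grad f(x) + sum_i lambda_i a_i = (1, 1)
  -> stationarity FAILS
Primal feasibility (all g_i <= 0): OK
Dual feasibility (all lambda_i >= 0): OK
Complementary slackness (lambda_i * g_i(x) = 0 for all i): OK

Verdict: the first failing condition is stationarity -> stat.

stat


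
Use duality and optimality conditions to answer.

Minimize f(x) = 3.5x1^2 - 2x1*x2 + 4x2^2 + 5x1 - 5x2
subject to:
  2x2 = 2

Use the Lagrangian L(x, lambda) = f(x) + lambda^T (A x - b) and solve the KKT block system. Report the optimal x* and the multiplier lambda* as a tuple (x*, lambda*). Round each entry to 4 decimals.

Form the Lagrangian:
  L(x, lambda) = (1/2) x^T Q x + c^T x + lambda^T (A x - b)
Stationarity (grad_x L = 0): Q x + c + A^T lambda = 0.
Primal feasibility: A x = b.

This gives the KKT block system:
  [ Q   A^T ] [ x     ]   [-c ]
  [ A    0  ] [ lambda ] = [ b ]

Solving the linear system:
  x*      = (-0.4286, 1)
  lambda* = (-1.9286)
  f(x*)   = -1.6429

x* = (-0.4286, 1), lambda* = (-1.9286)


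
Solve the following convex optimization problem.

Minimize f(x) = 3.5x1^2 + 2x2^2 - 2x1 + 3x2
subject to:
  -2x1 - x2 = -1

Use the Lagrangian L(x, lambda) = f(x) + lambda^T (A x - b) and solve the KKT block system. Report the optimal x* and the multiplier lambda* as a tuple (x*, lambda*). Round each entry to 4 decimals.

Form the Lagrangian:
  L(x, lambda) = (1/2) x^T Q x + c^T x + lambda^T (A x - b)
Stationarity (grad_x L = 0): Q x + c + A^T lambda = 0.
Primal feasibility: A x = b.

This gives the KKT block system:
  [ Q   A^T ] [ x     ]   [-c ]
  [ A    0  ] [ lambda ] = [ b ]

Solving the linear system:
  x*      = (0.6957, -0.3913)
  lambda* = (1.4348)
  f(x*)   = -0.5652

x* = (0.6957, -0.3913), lambda* = (1.4348)


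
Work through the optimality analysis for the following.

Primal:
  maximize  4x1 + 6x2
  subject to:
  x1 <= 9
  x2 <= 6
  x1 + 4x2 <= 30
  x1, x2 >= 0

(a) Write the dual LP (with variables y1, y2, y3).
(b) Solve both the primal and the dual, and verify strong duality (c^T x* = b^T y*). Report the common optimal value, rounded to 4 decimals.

The standard primal-dual pair for 'max c^T x s.t. A x <= b, x >= 0' is:
  Dual:  min b^T y  s.t.  A^T y >= c,  y >= 0.

So the dual LP is:
  minimize  9y1 + 6y2 + 30y3
  subject to:
    y1 + y3 >= 4
    y2 + 4y3 >= 6
    y1, y2, y3 >= 0

Solving the primal: x* = (9, 5.25).
  primal value c^T x* = 67.5.
Solving the dual: y* = (2.5, 0, 1.5).
  dual value b^T y* = 67.5.
Strong duality: c^T x* = b^T y*. Confirmed.

67.5


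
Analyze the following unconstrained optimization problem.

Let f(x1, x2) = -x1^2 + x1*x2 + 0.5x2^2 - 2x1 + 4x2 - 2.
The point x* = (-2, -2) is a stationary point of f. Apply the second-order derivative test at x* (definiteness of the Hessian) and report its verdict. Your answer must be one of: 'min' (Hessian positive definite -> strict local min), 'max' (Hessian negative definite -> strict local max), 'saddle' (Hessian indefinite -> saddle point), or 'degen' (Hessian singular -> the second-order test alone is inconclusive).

Compute the Hessian H = grad^2 f:
  H = [[-2, 1], [1, 1]]
Verify stationarity: grad f(x*) = H x* + g = (0, 0).
Eigenvalues of H: -2.3028, 1.3028.
Eigenvalues have mixed signs, so H is indefinite -> x* is a saddle point.

saddle


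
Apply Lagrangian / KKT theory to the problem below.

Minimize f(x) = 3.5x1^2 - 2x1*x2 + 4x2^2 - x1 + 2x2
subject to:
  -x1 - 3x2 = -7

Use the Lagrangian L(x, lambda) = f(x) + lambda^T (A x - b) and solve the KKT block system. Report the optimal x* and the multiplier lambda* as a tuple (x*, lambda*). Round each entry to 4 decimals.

Form the Lagrangian:
  L(x, lambda) = (1/2) x^T Q x + c^T x + lambda^T (A x - b)
Stationarity (grad_x L = 0): Q x + c + A^T lambda = 0.
Primal feasibility: A x = b.

This gives the KKT block system:
  [ Q   A^T ] [ x     ]   [-c ]
  [ A    0  ] [ lambda ] = [ b ]

Solving the linear system:
  x*      = (1.3614, 1.8795)
  lambda* = (4.7711)
  f(x*)   = 17.8976

x* = (1.3614, 1.8795), lambda* = (4.7711)


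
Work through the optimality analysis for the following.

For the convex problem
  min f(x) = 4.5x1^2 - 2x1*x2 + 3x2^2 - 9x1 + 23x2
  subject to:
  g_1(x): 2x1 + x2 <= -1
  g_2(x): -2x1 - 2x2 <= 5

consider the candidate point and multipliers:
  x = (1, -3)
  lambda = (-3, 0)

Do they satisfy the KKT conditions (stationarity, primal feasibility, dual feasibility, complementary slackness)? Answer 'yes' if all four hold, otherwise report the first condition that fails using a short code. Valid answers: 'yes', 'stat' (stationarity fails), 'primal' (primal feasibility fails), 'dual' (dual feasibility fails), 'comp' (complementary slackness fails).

Gradient of f: grad f(x) = Q x + c = (6, 3)
Constraint values g_i(x) = a_i^T x - b_i:
  g_1((1, -3)) = 0
  g_2((1, -3)) = -1
Stationarity residual: grad f(x) + sum_i lambda_i a_i = (0, 0)
  -> stationarity OK
Primal feasibility (all g_i <= 0): OK
Dual feasibility (all lambda_i >= 0): FAILS
Complementary slackness (lambda_i * g_i(x) = 0 for all i): OK

Verdict: the first failing condition is dual_feasibility -> dual.

dual


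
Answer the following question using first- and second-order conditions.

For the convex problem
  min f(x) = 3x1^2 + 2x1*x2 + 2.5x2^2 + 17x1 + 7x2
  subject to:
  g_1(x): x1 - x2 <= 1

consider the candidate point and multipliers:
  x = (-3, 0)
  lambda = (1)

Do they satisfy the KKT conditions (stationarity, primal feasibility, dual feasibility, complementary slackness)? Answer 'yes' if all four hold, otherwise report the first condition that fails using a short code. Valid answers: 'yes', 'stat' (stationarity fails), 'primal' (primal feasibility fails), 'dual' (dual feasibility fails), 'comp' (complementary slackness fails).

Gradient of f: grad f(x) = Q x + c = (-1, 1)
Constraint values g_i(x) = a_i^T x - b_i:
  g_1((-3, 0)) = -4
Stationarity residual: grad f(x) + sum_i lambda_i a_i = (0, 0)
  -> stationarity OK
Primal feasibility (all g_i <= 0): OK
Dual feasibility (all lambda_i >= 0): OK
Complementary slackness (lambda_i * g_i(x) = 0 for all i): FAILS

Verdict: the first failing condition is complementary_slackness -> comp.

comp


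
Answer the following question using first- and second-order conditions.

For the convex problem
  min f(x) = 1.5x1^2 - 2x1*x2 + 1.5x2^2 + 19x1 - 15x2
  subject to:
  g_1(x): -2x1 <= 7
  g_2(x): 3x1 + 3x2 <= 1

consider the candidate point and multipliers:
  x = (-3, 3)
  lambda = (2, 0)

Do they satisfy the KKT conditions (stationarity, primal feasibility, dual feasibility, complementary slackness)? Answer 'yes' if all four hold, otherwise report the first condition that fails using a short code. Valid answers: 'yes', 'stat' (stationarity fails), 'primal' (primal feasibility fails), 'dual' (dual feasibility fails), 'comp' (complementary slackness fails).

Gradient of f: grad f(x) = Q x + c = (4, 0)
Constraint values g_i(x) = a_i^T x - b_i:
  g_1((-3, 3)) = -1
  g_2((-3, 3)) = -1
Stationarity residual: grad f(x) + sum_i lambda_i a_i = (0, 0)
  -> stationarity OK
Primal feasibility (all g_i <= 0): OK
Dual feasibility (all lambda_i >= 0): OK
Complementary slackness (lambda_i * g_i(x) = 0 for all i): FAILS

Verdict: the first failing condition is complementary_slackness -> comp.

comp


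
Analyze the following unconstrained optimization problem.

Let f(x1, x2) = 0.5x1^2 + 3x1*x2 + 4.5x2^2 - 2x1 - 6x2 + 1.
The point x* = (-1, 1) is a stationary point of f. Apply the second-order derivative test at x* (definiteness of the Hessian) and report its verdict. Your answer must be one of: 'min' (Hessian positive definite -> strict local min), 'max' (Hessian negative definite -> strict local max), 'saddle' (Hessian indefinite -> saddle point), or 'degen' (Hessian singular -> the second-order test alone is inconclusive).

Compute the Hessian H = grad^2 f:
  H = [[1, 3], [3, 9]]
Verify stationarity: grad f(x*) = H x* + g = (0, 0).
Eigenvalues of H: 0, 10.
H has a zero eigenvalue (singular; positive semidefinite but not definite), so H is neither positive definite, negative definite, nor indefinite. The second-order test alone is inconclusive -> degen.
(Indeed, f is constant along the null direction of H through x*, so x* is not a strict local extremum.)

degen


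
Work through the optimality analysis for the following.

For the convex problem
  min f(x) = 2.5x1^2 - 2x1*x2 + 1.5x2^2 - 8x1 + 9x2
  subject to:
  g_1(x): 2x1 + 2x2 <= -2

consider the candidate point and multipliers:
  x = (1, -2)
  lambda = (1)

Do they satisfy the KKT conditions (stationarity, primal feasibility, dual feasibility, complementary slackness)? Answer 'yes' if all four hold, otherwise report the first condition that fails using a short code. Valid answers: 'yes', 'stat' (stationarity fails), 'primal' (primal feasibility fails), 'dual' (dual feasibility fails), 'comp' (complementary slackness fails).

Gradient of f: grad f(x) = Q x + c = (1, 1)
Constraint values g_i(x) = a_i^T x - b_i:
  g_1((1, -2)) = 0
Stationarity residual: grad f(x) + sum_i lambda_i a_i = (3, 3)
  -> stationarity FAILS
Primal feasibility (all g_i <= 0): OK
Dual feasibility (all lambda_i >= 0): OK
Complementary slackness (lambda_i * g_i(x) = 0 for all i): OK

Verdict: the first failing condition is stationarity -> stat.

stat


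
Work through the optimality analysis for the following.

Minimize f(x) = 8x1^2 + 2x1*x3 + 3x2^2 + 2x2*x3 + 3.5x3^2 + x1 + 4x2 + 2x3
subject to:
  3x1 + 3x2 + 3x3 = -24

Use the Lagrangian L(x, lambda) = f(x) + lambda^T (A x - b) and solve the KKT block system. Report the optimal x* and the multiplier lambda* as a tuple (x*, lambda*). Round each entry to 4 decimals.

Form the Lagrangian:
  L(x, lambda) = (1/2) x^T Q x + c^T x + lambda^T (A x - b)
Stationarity (grad_x L = 0): Q x + c + A^T lambda = 0.
Primal feasibility: A x = b.

This gives the KKT block system:
  [ Q   A^T ] [ x     ]   [-c ]
  [ A    0  ] [ lambda ] = [ b ]

Solving the linear system:
  x*      = (-1.3889, -4.2037, -2.4074)
  lambda* = (8.679)
  f(x*)   = 92.6389

x* = (-1.3889, -4.2037, -2.4074), lambda* = (8.679)


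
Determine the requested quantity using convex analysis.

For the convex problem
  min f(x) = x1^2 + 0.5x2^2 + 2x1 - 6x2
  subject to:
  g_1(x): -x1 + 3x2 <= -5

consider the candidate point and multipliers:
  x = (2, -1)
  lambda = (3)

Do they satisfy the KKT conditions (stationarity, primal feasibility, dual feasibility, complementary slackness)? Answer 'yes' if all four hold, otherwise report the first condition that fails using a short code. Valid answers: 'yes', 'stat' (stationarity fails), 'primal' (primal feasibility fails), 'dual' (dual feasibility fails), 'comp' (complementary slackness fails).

Gradient of f: grad f(x) = Q x + c = (6, -7)
Constraint values g_i(x) = a_i^T x - b_i:
  g_1((2, -1)) = 0
Stationarity residual: grad f(x) + sum_i lambda_i a_i = (3, 2)
  -> stationarity FAILS
Primal feasibility (all g_i <= 0): OK
Dual feasibility (all lambda_i >= 0): OK
Complementary slackness (lambda_i * g_i(x) = 0 for all i): OK

Verdict: the first failing condition is stationarity -> stat.

stat


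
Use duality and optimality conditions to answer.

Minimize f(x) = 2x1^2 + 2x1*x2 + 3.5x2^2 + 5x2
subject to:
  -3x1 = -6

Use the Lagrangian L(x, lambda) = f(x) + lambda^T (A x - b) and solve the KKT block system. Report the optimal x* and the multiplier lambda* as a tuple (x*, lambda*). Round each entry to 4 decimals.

Form the Lagrangian:
  L(x, lambda) = (1/2) x^T Q x + c^T x + lambda^T (A x - b)
Stationarity (grad_x L = 0): Q x + c + A^T lambda = 0.
Primal feasibility: A x = b.

This gives the KKT block system:
  [ Q   A^T ] [ x     ]   [-c ]
  [ A    0  ] [ lambda ] = [ b ]

Solving the linear system:
  x*      = (2, -1.2857)
  lambda* = (1.8095)
  f(x*)   = 2.2143

x* = (2, -1.2857), lambda* = (1.8095)


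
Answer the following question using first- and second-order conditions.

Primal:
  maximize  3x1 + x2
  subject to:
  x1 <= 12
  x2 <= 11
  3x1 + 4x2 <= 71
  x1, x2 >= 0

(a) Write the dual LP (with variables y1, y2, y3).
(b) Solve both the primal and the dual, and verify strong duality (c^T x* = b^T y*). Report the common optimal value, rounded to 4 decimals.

The standard primal-dual pair for 'max c^T x s.t. A x <= b, x >= 0' is:
  Dual:  min b^T y  s.t.  A^T y >= c,  y >= 0.

So the dual LP is:
  minimize  12y1 + 11y2 + 71y3
  subject to:
    y1 + 3y3 >= 3
    y2 + 4y3 >= 1
    y1, y2, y3 >= 0

Solving the primal: x* = (12, 8.75).
  primal value c^T x* = 44.75.
Solving the dual: y* = (2.25, 0, 0.25).
  dual value b^T y* = 44.75.
Strong duality: c^T x* = b^T y*. Confirmed.

44.75
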